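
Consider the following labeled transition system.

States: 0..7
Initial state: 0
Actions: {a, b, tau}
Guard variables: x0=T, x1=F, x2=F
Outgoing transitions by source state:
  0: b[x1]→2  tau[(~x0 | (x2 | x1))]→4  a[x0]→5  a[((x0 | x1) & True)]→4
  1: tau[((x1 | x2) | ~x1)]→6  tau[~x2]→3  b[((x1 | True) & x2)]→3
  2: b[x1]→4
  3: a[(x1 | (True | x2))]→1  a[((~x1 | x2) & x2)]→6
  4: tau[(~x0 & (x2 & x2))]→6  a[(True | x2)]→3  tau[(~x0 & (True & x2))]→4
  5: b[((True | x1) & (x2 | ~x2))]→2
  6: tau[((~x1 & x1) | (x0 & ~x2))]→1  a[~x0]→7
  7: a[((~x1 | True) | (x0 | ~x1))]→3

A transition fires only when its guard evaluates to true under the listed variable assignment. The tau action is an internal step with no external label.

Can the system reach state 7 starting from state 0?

9 transition(s) survive guard evaluation.
L0 = {0}
L1 = {4,5}  total {0,4,5}
L2 = {2,3}  total {0,2,3,4,5}
L3 = {1}  total {0,1,2,3,4,5}
L4 = {6}  total {0,1,2,3,4,5,6}
Reach set: {0,1,2,3,4,5,6}

Answer: UNREACHABLE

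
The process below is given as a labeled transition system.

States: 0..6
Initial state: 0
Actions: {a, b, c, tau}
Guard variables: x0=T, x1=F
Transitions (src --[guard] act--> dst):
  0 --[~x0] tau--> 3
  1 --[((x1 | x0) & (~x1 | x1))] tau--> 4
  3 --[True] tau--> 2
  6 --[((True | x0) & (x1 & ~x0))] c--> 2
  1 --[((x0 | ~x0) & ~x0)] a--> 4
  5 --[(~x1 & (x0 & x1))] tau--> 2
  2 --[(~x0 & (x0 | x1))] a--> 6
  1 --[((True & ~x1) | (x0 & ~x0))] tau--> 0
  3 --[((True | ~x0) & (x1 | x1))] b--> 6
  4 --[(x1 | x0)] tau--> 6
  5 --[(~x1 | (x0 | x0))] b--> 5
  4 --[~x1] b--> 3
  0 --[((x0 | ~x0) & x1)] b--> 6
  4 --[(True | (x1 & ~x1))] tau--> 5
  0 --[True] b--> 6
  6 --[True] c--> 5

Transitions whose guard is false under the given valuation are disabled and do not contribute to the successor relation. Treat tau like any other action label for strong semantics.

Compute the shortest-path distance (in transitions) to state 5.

Layered search for 5:
  depth 0: {0}
  depth 1: {6}
  depth 2: {5}
5 enters at depth 2; path b·c

Answer: 2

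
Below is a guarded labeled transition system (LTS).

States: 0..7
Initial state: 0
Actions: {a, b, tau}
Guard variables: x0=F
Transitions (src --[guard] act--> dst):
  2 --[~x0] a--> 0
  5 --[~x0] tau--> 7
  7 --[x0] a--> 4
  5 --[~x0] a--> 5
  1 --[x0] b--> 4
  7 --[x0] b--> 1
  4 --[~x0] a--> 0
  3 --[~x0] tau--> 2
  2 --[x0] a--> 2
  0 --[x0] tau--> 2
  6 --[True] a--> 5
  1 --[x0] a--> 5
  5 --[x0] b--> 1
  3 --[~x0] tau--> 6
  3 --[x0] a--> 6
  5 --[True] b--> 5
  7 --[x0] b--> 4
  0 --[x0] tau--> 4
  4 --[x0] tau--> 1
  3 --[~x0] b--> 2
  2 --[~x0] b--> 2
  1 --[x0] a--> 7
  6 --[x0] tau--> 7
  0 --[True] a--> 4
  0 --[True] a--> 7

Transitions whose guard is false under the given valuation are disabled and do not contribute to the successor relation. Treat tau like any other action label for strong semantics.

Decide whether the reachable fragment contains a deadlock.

Answer: DEADLOCK at state 7

Analysis:
Reach set: {0,4,7}
  0: a→4  a→7  [deg 2]
  4: a→0  [deg 1]
  7: ∅  [deadlock]
trace reaching 7: a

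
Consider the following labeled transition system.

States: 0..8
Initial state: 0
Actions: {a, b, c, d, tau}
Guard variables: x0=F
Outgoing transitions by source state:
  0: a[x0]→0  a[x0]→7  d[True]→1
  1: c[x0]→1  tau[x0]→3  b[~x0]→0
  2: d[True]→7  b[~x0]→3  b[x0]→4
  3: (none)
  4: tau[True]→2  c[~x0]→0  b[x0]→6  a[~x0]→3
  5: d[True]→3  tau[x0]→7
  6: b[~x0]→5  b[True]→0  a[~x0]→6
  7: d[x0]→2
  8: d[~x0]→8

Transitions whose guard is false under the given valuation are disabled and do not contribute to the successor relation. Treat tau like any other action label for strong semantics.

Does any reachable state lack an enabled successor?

Reach set: {0,1}
  0: d→1  [1 exit(s)]
  1: b→0  [1 exit(s)]

Answer: DEADLOCK-FREE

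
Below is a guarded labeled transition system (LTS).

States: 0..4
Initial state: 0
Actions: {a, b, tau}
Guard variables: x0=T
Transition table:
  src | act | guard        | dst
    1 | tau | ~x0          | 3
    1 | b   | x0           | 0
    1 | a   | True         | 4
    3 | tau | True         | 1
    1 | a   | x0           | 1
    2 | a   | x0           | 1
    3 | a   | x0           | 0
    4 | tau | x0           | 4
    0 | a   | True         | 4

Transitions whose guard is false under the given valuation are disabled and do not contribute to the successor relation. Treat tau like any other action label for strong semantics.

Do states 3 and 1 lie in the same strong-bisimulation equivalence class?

Compute ~ classes (split until stable):
  π0 = {{0,1,2,3,4}}
  π1 = {{0,2},{1},{3},{4}}
  π2 = {{0},{1},{2},{3},{4}}
5 equivalence class(es) (converged in 3)
3∈{3}, 1∈{1}

Answer: NOT BISIMILAR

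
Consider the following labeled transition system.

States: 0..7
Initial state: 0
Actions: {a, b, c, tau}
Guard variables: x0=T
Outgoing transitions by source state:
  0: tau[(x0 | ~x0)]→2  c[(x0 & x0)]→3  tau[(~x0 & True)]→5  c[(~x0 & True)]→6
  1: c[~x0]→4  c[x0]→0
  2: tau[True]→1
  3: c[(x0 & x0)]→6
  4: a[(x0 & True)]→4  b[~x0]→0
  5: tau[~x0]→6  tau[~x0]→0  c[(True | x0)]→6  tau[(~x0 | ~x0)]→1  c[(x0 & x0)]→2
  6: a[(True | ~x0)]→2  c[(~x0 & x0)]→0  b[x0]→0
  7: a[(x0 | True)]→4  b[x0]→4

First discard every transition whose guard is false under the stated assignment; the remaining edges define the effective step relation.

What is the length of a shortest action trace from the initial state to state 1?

Layered search for 1:
  Layer 0: {0}
  Layer 1: {2,3}
  Layer 2: {1,6}
depth(1)=2, e.g. tau·tau

Answer: 2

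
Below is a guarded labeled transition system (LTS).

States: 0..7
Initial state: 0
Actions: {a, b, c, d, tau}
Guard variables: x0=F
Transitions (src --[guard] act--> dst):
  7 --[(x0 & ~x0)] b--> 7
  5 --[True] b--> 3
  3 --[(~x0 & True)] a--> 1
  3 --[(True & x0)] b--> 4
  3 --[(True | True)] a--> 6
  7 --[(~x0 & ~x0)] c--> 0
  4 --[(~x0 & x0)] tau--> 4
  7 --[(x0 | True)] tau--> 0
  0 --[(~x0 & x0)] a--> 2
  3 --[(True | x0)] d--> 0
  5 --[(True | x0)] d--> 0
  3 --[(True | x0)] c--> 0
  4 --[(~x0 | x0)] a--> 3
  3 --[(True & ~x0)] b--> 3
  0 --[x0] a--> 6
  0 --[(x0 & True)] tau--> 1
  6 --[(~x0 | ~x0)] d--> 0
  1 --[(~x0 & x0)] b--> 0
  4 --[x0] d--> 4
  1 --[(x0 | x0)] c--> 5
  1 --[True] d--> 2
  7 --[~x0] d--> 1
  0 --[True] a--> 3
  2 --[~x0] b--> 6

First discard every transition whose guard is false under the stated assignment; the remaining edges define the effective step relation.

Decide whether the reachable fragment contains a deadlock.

Reachable = {0,1,2,3,6}
  0: a→3  [1 out]
  1: d→2  [1 out]
  2: b→6  [1 out]
  3: a→1  a→6  b→3  c→0  d→0  [5 out]
  6: d→0  [1 out]

Answer: DEADLOCK-FREE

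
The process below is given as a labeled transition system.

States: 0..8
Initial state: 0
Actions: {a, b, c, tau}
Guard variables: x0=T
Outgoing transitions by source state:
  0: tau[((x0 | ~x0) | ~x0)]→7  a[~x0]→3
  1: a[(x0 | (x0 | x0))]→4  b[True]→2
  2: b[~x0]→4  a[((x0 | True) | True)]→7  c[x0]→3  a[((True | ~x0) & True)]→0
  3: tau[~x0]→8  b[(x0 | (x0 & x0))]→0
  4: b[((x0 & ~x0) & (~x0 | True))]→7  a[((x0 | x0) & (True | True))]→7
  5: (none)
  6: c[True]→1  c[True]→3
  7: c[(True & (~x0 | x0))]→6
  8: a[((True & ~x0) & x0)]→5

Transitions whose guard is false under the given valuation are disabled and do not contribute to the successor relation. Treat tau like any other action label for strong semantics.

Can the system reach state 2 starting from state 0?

11 transition(s) survive guard evaluation.
Layer 0: {0}
Layer 1: {7}  now seen {0,7}
Layer 2: {6}  now seen {0,6,7}
Layer 3: {1,3}  now seen {0,1,3,6,7}
Layer 4: {2,4}  now seen {0,1,2,3,4,6,7}
R = {0,1,2,3,4,6,7}
Path to 2: tau·c·c·b

Answer: REACHABLE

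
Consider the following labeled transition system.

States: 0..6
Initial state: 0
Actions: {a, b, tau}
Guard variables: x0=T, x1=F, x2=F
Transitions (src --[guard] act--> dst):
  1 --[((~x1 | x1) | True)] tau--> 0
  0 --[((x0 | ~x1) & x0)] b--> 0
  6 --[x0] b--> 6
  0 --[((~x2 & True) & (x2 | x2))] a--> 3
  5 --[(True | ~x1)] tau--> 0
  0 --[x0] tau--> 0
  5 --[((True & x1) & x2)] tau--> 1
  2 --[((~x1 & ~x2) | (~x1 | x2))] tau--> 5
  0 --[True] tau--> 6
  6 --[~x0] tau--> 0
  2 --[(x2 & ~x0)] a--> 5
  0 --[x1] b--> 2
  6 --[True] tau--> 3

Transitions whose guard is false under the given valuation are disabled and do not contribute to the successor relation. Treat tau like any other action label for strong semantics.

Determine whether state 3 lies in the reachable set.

8 transition(s) survive guard evaluation.
L0 = {0}
L1 = {6}  cumulative {0,6}
L2 = {3}  cumulative {0,3,6}
Reach set: {0,3,6}
Path to 3: tau·tau

Answer: REACHABLE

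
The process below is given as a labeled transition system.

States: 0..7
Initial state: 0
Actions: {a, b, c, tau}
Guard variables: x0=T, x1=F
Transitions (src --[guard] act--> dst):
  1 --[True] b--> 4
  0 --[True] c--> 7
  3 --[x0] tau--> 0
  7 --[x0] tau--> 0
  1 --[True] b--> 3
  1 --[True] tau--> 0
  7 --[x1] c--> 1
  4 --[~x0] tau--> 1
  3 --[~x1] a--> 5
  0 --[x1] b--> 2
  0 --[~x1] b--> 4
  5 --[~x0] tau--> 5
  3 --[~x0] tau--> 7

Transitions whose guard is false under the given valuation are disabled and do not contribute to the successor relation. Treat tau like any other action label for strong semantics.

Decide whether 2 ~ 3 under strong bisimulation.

Answer: NOT BISIMILAR

Analysis:
Compute ~ classes (split until stable):
  P[0] = {{0,1,2,3,4,5,6,7}}
  P[1] = {{0},{1},{2,4,5,6},{3},{7}}
5 equivalence class(es) (converged in 2)
[2]={2,4,5,6}  [3]={3}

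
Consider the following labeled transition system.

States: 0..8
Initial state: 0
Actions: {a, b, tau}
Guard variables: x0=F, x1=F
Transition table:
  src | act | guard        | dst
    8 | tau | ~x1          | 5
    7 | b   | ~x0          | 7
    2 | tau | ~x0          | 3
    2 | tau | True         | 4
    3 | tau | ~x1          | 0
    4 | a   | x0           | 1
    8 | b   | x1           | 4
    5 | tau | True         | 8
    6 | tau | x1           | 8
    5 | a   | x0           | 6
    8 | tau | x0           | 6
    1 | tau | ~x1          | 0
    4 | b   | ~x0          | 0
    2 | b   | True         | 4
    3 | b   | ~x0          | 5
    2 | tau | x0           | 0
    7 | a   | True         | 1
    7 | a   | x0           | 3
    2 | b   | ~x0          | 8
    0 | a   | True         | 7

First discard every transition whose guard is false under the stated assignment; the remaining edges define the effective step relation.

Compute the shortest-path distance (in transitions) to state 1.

BFS to 1:
  depth 0: {0}
  depth 1: {7}
  depth 2: {1}
depth(1)=2, e.g. a·a

Answer: 2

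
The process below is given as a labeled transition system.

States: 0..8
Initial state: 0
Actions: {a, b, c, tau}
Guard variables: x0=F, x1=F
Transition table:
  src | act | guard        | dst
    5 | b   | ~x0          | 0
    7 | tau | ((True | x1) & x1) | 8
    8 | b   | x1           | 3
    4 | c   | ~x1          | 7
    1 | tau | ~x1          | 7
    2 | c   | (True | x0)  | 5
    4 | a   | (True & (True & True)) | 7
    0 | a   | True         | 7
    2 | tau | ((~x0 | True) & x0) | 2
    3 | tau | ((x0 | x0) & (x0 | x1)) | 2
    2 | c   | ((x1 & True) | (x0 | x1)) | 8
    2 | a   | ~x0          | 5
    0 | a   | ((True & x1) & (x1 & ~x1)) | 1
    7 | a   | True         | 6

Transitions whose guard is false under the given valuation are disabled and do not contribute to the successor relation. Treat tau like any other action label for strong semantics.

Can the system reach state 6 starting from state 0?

Answer: REACHABLE

Working:
8 transition(s) survive guard evaluation.
Layer 0: {0}
Layer 1: {7}  now seen {0,7}
Layer 2: {6}  now seen {0,6,7}
R = {0,6,7}
witness 6: a·a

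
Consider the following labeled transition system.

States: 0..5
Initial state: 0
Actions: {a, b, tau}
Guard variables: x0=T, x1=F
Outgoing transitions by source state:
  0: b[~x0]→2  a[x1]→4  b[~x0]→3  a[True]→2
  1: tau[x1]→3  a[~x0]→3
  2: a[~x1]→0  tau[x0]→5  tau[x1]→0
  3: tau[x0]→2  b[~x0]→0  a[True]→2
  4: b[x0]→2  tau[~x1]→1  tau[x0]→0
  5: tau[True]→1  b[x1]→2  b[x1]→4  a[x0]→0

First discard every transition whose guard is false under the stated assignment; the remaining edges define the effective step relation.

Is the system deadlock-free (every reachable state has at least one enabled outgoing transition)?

Answer: DEADLOCK at state 1

Working:
R = {0,1,2,5}
  0: a→2  [deg 1]
  1: ∅  [STUCK]
  2: a→0  tau→5  [deg 2]
  5: a→0  tau→1  [deg 2]
trace reaching 1: a·tau·tau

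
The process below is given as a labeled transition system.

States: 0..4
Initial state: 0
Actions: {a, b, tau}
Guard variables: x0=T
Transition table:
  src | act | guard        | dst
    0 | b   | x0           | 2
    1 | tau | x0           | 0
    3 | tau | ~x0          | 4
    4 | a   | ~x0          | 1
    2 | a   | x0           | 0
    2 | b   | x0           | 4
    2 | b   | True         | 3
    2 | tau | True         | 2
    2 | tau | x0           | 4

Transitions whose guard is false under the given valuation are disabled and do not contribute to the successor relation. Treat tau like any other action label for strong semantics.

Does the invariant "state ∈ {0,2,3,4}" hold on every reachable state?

Answer: INVARIANT HOLDS

Working:
Inv-set: {0,2,3,4}
R = {0,2,3,4}
  0: safe
  2: safe
  3: safe
  4: safe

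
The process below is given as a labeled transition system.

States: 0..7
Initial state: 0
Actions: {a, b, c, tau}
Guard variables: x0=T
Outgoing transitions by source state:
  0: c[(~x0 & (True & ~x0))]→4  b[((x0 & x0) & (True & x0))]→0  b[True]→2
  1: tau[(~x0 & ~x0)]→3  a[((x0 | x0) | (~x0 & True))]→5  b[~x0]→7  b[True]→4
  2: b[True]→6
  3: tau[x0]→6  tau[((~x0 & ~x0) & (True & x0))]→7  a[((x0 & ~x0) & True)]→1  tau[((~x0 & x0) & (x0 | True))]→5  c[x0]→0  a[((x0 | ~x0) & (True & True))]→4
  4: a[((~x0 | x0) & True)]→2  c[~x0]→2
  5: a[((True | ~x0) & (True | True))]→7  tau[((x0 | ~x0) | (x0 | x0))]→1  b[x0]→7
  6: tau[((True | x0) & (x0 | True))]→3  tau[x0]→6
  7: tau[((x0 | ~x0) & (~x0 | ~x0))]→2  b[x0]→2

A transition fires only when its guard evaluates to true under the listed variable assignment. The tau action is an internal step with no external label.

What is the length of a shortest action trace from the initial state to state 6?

Breadth-first toward 6:
  L0 = {0}
  L1 = {2}
  L2 = {6}
6 enters at depth 2; path b·b

Answer: 2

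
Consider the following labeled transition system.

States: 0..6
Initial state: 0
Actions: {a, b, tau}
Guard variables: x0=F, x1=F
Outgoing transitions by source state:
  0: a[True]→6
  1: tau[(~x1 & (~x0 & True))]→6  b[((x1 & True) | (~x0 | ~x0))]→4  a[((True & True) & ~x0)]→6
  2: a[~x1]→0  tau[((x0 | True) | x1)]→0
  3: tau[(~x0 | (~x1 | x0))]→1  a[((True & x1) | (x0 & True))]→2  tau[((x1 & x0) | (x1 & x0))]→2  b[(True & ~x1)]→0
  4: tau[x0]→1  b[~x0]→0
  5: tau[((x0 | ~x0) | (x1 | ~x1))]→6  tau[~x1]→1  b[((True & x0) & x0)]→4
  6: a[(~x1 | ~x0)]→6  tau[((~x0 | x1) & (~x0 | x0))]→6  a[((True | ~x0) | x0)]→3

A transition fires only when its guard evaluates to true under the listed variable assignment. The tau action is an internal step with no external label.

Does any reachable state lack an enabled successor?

Answer: DEADLOCK-FREE

Analysis:
Reachable = {0,1,3,4,6}
  0: a→6  [1 out]
  1: a→6  b→4  tau→6  [3 out]
  3: b→0  tau→1  [2 out]
  4: b→0  [1 out]
  6: a→3  a→6  tau→6  [3 out]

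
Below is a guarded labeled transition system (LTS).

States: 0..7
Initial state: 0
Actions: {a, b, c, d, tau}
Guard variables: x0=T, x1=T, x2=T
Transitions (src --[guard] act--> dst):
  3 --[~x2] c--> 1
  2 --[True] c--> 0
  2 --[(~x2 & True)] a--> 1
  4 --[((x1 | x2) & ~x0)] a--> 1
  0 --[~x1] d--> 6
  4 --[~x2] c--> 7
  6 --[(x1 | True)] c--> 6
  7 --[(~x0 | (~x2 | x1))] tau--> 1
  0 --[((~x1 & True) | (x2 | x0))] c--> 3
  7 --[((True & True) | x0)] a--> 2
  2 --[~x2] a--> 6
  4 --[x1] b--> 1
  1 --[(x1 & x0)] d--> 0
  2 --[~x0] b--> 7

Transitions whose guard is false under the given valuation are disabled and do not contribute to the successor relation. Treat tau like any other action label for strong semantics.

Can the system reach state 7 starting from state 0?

Guard filter leaves 7 enabled edge(s).
Layer 0: {0}
Layer 1: {3}  now seen {0,3}
Reachable = {0,3}

Answer: UNREACHABLE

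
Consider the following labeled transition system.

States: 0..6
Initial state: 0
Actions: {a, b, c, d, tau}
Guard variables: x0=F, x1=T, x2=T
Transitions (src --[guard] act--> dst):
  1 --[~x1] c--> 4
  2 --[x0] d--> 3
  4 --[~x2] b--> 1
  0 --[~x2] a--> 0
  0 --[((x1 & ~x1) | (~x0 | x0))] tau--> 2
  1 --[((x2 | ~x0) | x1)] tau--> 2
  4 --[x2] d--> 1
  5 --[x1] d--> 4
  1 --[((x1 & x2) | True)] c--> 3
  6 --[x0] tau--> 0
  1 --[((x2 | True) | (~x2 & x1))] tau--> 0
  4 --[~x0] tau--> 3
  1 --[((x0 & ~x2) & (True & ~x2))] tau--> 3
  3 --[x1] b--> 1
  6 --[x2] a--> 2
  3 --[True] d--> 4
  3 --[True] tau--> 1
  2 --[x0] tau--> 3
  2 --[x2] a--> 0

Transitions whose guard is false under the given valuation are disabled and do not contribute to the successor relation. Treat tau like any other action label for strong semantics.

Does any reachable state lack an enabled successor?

Answer: DEADLOCK-FREE

Analysis:
Reach set: {0,2}
  0: tau→2  [1 out]
  2: a→0  [1 out]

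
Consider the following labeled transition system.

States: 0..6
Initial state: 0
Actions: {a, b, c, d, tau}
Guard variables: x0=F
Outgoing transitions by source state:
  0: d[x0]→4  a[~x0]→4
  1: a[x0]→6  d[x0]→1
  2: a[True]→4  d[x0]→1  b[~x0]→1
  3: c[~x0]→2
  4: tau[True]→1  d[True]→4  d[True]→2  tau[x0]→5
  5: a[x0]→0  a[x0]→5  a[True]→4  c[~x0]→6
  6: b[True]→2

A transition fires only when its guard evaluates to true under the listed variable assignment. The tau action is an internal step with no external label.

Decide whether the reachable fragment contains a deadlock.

Answer: DEADLOCK at state 1

Trace:
Reachable = {0,1,2,4}
  0: a→4  [deg 1]
  1: ∅  [deadlock]
  2: a→4  b→1  [deg 2]
  4: d→2  d→4  tau→1  [deg 3]
witness 1: a·tau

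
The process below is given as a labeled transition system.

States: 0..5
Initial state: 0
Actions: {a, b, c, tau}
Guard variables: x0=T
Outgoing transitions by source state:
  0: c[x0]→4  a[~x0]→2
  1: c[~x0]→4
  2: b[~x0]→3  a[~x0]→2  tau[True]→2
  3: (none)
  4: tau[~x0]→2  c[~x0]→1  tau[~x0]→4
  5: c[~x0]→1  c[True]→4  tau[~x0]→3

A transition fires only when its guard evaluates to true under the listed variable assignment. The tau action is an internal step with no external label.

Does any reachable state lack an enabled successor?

Reach set: {0,4}
  0: c→4  [1 exit(s)]
  4: ∅  [deadlock]
trace reaching 4: c

Answer: DEADLOCK at state 4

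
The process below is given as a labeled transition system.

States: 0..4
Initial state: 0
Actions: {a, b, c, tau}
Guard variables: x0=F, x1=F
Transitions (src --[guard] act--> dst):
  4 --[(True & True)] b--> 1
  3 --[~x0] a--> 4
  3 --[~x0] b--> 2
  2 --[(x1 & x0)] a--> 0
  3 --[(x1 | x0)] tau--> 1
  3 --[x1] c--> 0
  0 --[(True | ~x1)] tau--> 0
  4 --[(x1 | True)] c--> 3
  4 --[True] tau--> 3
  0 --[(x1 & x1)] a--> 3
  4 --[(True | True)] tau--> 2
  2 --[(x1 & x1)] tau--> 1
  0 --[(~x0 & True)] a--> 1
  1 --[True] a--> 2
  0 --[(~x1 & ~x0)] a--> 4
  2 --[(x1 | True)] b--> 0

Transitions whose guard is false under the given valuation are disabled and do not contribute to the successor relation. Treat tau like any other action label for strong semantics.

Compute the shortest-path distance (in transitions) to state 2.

BFS to 2:
  L0 = {0}
  L1 = {1,4}
  L2 = {2,3}
depth(2)=2, e.g. a·a

Answer: 2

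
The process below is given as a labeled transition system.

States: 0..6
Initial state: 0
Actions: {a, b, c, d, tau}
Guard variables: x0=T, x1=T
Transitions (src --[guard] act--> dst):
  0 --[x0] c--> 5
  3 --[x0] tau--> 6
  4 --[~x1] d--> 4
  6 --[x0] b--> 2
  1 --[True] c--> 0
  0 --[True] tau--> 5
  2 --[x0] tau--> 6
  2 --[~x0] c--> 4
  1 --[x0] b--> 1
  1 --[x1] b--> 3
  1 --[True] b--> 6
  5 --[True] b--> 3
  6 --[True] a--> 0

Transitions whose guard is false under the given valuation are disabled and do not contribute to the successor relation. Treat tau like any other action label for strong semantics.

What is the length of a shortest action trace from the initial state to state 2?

BFS to 2:
  L0 = {0}
  L1 = {5}
  L2 = {3}
  L3 = {6}
  L4 = {2}
2 enters at depth 4; path c·b·tau·b

Answer: 4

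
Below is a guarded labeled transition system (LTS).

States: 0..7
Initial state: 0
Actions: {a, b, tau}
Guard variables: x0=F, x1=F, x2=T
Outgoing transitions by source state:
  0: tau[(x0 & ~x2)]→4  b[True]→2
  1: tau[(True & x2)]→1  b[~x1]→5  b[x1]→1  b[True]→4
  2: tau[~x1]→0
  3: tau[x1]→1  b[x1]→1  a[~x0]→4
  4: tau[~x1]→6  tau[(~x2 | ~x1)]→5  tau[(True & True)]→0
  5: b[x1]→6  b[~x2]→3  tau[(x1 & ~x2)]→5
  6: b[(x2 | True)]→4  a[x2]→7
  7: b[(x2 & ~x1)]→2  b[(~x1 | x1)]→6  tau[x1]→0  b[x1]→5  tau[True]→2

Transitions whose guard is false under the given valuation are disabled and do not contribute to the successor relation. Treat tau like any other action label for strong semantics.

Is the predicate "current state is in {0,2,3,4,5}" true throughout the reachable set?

Inv-set: {0,2,3,4,5}
R = {0,2}
  0: ok
  2: ok

Answer: INVARIANT HOLDS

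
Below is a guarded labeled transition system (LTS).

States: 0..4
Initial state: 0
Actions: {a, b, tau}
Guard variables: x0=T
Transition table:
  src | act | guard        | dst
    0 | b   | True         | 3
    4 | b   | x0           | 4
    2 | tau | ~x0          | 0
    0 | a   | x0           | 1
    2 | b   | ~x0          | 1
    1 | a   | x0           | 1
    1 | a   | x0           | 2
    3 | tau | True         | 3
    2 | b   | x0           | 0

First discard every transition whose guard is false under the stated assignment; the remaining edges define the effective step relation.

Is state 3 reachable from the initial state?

Answer: REACHABLE

Working:
After dropping false guards: 7 live edges.
L0 = {0}
L1 = {1,3}  cumulative {0,1,3}
L2 = {2}  cumulative {0,1,2,3}
R = {0,1,2,3}
witness 3: b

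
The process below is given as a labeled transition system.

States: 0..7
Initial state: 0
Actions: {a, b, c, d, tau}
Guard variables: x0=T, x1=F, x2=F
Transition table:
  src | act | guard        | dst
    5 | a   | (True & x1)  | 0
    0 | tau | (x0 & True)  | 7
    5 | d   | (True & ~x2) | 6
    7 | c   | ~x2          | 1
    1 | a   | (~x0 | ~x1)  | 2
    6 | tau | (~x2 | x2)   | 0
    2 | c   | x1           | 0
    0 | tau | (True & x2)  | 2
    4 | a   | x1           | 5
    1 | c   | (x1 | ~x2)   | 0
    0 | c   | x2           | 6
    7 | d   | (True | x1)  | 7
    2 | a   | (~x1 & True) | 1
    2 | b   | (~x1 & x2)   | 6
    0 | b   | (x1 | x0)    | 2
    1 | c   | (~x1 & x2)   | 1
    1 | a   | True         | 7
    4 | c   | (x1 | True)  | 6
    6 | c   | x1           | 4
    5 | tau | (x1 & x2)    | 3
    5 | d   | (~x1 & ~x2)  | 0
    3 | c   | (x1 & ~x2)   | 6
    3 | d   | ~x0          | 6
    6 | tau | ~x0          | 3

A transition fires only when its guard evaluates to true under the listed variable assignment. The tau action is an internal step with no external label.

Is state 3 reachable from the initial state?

12 transition(s) survive guard evaluation.
L0 = {0}
L1 = {2,7}  total {0,2,7}
L2 = {1}  total {0,1,2,7}
Reachable = {0,1,2,7}

Answer: UNREACHABLE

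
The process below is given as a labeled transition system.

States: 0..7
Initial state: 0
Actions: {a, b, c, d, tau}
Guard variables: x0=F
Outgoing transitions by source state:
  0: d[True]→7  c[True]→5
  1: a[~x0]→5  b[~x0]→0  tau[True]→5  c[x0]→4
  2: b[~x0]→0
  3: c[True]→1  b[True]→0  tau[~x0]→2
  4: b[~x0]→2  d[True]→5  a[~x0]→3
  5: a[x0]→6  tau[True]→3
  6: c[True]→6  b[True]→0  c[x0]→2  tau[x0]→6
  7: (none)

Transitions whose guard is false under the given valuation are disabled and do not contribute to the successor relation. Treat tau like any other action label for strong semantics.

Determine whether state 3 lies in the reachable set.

Answer: REACHABLE

Trace:
Guard filter leaves 15 enabled edge(s).
depth 0: {0}
depth 1: {5,7}  total {0,5,7}
depth 2: {3}  total {0,3,5,7}
depth 3: {1,2}  total {0,1,2,3,5,7}
R = {0,1,2,3,5,7}
trace reaching 3: c·tau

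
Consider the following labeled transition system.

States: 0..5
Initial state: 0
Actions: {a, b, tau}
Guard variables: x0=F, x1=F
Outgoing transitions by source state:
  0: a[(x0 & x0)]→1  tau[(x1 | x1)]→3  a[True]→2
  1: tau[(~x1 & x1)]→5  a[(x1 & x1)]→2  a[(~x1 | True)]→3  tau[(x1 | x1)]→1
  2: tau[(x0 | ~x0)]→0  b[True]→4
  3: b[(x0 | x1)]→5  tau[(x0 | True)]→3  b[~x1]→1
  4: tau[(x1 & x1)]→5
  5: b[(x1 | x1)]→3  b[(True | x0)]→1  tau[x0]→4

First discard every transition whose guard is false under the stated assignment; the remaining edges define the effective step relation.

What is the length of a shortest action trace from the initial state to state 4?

Answer: 2

Trace:
Breadth-first toward 4:
  Layer 0: {0}
  Layer 1: {2}
  Layer 2: {4}
4 enters at depth 2; path a·b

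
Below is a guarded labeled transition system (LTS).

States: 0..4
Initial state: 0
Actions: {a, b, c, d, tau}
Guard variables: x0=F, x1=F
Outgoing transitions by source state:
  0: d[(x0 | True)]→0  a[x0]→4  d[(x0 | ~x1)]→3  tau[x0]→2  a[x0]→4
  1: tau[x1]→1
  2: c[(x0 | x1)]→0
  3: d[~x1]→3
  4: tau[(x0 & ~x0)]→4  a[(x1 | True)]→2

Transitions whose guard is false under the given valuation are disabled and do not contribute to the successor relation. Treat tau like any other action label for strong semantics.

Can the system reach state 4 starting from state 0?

After dropping false guards: 4 live edges.
depth 0: {0}
depth 1: {3}  now seen {0,3}
R = {0,3}

Answer: UNREACHABLE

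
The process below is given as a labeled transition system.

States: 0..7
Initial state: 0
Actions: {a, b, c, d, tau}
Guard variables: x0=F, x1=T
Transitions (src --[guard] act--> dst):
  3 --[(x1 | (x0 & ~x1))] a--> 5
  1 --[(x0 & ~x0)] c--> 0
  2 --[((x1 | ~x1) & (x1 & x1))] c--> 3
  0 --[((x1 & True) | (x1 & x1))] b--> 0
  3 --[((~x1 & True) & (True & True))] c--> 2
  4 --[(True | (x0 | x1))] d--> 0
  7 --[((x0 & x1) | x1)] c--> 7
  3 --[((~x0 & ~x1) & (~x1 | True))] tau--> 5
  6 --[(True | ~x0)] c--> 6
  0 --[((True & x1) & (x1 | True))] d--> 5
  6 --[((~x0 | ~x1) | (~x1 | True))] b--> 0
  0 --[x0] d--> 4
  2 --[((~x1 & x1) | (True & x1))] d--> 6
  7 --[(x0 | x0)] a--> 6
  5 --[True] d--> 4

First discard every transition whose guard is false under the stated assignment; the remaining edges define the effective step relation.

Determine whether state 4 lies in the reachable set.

10 transition(s) survive guard evaluation.
depth 0: {0}
depth 1: {5}  total {0,5}
depth 2: {4}  total {0,4,5}
R = {0,4,5}
trace reaching 4: d·d

Answer: REACHABLE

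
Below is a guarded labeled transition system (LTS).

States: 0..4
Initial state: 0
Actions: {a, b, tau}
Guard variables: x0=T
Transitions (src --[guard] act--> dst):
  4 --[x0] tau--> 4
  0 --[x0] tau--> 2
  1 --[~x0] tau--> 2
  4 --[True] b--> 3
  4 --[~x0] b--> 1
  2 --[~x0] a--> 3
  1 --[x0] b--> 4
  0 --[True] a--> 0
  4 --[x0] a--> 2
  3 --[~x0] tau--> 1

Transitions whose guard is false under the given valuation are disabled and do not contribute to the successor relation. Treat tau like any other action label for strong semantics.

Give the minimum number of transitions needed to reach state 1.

Answer: UNREACHABLE

Working:
BFS to 1:
  Layer 0: {0}
  Layer 1: {2}
1 never appears.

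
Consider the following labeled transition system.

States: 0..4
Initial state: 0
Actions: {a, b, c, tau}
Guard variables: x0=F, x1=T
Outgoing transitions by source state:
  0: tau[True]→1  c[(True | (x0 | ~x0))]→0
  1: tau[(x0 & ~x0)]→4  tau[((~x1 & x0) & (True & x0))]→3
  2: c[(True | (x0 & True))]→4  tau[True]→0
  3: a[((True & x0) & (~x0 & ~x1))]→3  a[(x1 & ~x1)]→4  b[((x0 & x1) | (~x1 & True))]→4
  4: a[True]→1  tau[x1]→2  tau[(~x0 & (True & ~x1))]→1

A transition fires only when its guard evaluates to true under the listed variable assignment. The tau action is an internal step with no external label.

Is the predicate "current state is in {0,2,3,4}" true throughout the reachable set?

Answer: INVARIANT VIOLATED at state 1

Working:
Inv-set: {0,2,3,4}
R = {0,1}
  0: safe
  1: VIOLATES
witness against invariant: tau → 1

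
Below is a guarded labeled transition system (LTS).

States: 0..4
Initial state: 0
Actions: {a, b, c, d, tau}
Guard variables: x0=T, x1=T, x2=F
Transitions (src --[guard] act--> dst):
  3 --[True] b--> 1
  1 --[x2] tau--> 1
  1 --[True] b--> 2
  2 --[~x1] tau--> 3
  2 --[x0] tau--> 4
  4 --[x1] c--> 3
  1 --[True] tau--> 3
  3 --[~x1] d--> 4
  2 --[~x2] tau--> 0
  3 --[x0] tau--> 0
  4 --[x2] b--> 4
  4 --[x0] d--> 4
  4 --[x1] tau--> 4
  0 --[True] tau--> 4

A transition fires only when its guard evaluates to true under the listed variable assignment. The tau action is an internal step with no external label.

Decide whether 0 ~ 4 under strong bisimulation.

Answer: NOT BISIMILAR

Working:
Refine partition for ~:
  π0 = {{0,1,2,3,4}}
  π1 = {{0,2},{1,3},{4}}
  π2 = {{0},{1},{2},{3},{4}}
5 equivalence class(es) (converged in 3)
0∈{0}, 4∈{4}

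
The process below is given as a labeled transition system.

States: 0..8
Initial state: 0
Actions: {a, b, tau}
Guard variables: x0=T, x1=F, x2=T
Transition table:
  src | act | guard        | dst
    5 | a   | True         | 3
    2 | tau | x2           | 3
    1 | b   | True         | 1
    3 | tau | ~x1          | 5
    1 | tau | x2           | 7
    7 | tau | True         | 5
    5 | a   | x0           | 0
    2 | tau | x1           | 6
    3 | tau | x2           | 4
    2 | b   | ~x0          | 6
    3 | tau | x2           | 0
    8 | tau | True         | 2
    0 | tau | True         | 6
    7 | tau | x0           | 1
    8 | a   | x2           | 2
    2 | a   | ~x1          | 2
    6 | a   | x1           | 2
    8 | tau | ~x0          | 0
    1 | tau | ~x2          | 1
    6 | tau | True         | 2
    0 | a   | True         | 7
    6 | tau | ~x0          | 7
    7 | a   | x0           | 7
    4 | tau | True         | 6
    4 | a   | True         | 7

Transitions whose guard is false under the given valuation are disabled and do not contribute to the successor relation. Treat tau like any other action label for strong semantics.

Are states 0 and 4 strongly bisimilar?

Bisimulation quotient by refinement:
  round 0: {{0,1,2,3,4,5,6,7,8}}
  round 1: {{0,2,4,7,8},{1},{3,6},{5}}
  round 2: {{0,2,4},{1},{3},{5},{6},{7},{8}}
  round 3: {{0,4},{1},{2},{3},{5},{6},{7},{8}}
8 equivalence class(es) (converged in 4)
0∈{0,4}, 4∈{0,4}

Answer: BISIMILAR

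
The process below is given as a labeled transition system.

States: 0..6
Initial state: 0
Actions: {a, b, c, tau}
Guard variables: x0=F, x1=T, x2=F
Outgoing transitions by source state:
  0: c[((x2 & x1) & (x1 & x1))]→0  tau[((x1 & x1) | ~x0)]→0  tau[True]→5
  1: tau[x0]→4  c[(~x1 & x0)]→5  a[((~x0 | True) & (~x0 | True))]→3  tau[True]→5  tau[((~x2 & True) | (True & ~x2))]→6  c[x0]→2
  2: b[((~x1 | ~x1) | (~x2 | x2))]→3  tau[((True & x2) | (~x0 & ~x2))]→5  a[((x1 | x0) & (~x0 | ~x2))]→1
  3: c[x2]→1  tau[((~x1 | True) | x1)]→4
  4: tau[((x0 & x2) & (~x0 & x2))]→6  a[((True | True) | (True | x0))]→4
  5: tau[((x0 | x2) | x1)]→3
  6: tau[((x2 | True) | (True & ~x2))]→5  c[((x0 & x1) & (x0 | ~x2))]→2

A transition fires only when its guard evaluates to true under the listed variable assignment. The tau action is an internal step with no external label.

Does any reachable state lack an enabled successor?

Answer: DEADLOCK-FREE

Trace:
Reach set: {0,3,4,5}
  0: tau→0  tau→5  [deg 2]
  3: tau→4  [deg 1]
  4: a→4  [deg 1]
  5: tau→3  [deg 1]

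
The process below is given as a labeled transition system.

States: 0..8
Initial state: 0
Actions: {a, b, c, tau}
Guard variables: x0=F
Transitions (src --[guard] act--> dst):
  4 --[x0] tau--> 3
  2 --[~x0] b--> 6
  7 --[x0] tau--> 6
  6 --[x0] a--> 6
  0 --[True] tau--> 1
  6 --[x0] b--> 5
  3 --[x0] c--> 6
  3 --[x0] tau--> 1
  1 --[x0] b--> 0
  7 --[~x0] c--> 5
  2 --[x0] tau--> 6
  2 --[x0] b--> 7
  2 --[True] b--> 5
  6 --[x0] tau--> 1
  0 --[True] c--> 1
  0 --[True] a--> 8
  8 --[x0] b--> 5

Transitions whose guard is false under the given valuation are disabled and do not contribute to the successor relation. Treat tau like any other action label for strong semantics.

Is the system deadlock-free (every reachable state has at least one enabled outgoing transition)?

Reachable = {0,1,8}
  0: a→8  c→1  tau→1  [3 out]
  1: ∅  [no exit]
  8: ∅  [no exit]
trace reaching 1: tau

Answer: DEADLOCK at state 1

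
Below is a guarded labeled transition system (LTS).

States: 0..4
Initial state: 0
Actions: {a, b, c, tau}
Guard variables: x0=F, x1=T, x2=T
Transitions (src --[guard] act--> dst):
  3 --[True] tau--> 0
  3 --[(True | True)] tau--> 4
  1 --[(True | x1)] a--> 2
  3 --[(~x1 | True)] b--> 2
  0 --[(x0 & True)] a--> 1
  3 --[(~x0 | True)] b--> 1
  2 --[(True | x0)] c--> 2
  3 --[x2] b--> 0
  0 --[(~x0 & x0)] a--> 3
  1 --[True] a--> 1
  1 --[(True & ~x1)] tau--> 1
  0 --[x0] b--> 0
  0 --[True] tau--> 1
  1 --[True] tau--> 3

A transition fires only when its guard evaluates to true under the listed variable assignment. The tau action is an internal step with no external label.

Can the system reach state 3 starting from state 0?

After dropping false guards: 10 live edges.
L0 = {0}
L1 = {1}  now seen {0,1}
L2 = {2,3}  now seen {0,1,2,3}
L3 = {4}  now seen {0,1,2,3,4}
Reach set: {0,1,2,3,4}
Path to 3: tau·tau

Answer: REACHABLE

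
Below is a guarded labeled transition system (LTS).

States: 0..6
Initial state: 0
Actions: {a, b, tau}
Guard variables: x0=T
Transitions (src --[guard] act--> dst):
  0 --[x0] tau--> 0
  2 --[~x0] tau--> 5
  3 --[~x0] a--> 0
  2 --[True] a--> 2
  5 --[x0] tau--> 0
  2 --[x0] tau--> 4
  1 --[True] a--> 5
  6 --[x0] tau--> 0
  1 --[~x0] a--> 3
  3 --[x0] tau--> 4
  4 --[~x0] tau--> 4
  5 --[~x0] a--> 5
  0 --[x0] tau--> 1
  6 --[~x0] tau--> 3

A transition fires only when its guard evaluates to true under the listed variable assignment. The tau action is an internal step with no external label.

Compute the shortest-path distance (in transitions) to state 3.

Answer: UNREACHABLE

Working:
Breadth-first toward 3:
  L0 = {0}
  L1 = {1}
  L2 = {5}
3 never appears.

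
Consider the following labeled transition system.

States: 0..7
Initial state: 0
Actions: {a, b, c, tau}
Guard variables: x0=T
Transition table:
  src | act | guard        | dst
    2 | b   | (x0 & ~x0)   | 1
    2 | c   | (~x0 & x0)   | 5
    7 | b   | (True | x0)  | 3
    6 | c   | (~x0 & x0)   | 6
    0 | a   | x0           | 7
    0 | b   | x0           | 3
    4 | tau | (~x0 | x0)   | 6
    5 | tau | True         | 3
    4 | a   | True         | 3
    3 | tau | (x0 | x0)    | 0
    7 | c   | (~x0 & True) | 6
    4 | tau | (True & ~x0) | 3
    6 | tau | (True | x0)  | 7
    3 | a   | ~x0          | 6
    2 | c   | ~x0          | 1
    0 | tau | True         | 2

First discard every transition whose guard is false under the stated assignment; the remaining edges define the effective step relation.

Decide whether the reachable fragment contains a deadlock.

Reach set: {0,2,3,7}
  0: a→7  b→3  tau→2  [3 exit(s)]
  2: ∅  [STUCK]
  3: tau→0  [1 exit(s)]
  7: b→3  [1 exit(s)]
Path to 2: tau

Answer: DEADLOCK at state 2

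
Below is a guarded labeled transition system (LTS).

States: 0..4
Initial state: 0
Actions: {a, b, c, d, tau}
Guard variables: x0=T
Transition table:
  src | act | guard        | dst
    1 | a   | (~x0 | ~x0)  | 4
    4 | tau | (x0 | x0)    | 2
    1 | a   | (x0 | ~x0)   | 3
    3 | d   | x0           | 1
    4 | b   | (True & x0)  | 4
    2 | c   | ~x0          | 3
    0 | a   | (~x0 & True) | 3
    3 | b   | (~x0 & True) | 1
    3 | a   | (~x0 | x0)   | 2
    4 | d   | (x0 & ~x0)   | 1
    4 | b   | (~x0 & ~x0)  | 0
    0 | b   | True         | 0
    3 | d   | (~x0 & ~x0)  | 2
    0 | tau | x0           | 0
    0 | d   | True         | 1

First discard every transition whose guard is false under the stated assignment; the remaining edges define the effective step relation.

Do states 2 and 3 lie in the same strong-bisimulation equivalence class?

Compute ~ classes (split until stable):
  round 0: {{0,1,2,3,4}}
  round 1: {{0},{1},{2},{3},{4}}
5 equivalence class(es) (converged in 2)
[2]={2}  [3]={3}

Answer: NOT BISIMILAR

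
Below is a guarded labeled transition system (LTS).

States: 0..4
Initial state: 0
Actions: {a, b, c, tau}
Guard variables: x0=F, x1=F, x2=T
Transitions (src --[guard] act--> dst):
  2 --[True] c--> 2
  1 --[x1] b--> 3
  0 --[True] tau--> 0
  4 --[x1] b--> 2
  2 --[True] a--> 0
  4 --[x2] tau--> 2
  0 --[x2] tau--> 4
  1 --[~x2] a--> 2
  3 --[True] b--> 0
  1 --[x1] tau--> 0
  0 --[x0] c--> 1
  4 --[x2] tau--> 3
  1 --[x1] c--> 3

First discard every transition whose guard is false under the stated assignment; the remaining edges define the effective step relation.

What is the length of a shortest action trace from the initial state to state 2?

Answer: 2

Trace:
BFS to 2:
  L0 = {0}
  L1 = {4}
  L2 = {2,3}
depth(2)=2, e.g. tau·tau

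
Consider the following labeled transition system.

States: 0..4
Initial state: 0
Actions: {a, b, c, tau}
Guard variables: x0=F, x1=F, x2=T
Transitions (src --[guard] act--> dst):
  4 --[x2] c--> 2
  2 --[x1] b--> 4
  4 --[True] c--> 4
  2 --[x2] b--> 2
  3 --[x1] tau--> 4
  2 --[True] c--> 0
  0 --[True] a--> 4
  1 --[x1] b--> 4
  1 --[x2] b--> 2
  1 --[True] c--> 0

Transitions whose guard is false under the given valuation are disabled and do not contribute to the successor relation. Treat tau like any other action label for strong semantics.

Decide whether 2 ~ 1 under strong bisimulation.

Compute ~ classes (split until stable):
  round 0: {{0,1,2,3,4}}
  round 1: {{0},{1,2},{3},{4}}
Fixed point at round 2; 4 class(es).
[2]={1,2}  [1]={1,2}

Answer: BISIMILAR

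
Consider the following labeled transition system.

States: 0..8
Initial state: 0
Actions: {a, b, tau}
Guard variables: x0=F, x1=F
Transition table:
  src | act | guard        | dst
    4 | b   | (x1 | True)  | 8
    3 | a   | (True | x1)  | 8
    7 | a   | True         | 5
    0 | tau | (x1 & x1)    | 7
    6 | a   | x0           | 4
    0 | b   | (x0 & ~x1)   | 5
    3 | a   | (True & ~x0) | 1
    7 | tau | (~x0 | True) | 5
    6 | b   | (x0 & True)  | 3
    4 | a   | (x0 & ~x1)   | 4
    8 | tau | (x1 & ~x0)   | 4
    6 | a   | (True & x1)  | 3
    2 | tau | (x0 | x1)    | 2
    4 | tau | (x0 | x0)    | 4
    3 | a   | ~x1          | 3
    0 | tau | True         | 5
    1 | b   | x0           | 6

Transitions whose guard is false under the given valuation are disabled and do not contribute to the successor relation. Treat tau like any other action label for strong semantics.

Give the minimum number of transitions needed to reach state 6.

Layered search for 6:
  L0 = {0}
  L1 = {5}
6 never appears.

Answer: UNREACHABLE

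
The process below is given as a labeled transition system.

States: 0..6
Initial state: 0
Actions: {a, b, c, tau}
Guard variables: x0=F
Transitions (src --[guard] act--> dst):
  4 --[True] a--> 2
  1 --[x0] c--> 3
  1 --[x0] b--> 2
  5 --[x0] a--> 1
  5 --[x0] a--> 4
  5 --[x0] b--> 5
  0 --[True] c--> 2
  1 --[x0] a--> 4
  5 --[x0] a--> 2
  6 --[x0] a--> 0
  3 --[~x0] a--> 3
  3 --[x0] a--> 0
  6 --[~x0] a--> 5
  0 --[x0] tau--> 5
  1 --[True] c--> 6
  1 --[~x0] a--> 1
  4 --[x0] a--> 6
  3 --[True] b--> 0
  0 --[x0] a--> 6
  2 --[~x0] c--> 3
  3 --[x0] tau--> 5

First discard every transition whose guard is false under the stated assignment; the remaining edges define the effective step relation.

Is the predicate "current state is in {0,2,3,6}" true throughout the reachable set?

Answer: INVARIANT HOLDS

Trace:
Inv-set: {0,2,3,6}
Reachable = {0,2,3}
  0: ✓
  2: ✓
  3: ✓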